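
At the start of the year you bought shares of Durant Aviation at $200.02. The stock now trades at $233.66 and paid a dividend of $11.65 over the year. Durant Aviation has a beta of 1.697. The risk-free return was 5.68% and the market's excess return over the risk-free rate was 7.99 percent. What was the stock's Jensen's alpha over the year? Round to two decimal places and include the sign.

Realised HPR = (P1 + D1 − P0) / P0 = (233.66 + 11.65 − 200.02) / 200.02 = 45.29 / 200.02 = 22.6427%
CAPM required = R_f + β·MRP = 5.68% + 1.697 × 7.99% = 19.23903%
α = realised − required = 22.6427% − 19.23903% = +3.40%

+3.40%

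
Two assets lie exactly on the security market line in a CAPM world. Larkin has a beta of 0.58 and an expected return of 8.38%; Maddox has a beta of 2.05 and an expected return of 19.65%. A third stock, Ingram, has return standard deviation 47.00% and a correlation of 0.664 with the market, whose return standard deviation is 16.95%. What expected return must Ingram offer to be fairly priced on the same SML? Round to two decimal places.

18.05%

MRP = (19.65% − 8.38%) / (2.05 − 0.58) = 7.6667%
R_f = 8.38% − 0.58 × 7.6667% = 3.9333%
β_Ingram = ρ·σ_i/σ_m = 0.664 × 47.00 / 16.95 = 1.8412
E(R_Ingram) = R_f + β × MRP = 3.9333% + 1.8412 × 7.6667% = 18.05%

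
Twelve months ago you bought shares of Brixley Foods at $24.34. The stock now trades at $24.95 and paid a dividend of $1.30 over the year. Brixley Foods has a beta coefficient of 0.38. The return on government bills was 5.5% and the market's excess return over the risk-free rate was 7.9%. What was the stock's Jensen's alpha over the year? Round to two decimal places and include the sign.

Realised HPR = (P1 + D1 − P0) / P0 = (24.95 + 1.30 − 24.34) / 24.34 = 1.91 / 24.34 = 7.8472%
CAPM required = R_f + β·MRP = 5.5% + 0.38 × 7.9% = 8.5020%
α = realised − required = 7.8472% − 8.5020% = -0.65%

-0.65%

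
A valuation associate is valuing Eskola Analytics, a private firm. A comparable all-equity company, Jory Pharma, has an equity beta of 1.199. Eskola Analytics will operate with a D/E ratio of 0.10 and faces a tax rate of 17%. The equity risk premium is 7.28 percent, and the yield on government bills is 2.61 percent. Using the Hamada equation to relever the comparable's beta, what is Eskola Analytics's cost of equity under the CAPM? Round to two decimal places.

12.06%

β_L = β_U × [1 + (1 − t)(D/E)] = 1.199 × [1 + (1 − 0.17) × 0.10]
    = 1.199 × [1 + 0.83 × 0.10] = 1.199 × 1.0830 = 1.2985
E(R) = R_f + β_L × MRP = 2.61% + 1.2985 × 7.28% = 12.06%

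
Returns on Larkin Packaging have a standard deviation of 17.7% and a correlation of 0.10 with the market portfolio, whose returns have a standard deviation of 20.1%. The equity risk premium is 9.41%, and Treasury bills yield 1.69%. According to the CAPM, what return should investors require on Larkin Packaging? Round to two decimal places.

2.52%

β = ρ × σ_i / σ_m = 0.10 × 17.7% / 20.1% = 0.0881
E(R) = 1.69% + 0.0881 × 9.41% = 2.52%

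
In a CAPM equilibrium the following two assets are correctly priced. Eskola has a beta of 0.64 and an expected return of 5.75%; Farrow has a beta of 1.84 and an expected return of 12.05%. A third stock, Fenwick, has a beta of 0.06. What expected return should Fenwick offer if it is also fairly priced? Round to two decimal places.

2.71%

MRP (SML slope) = (12.05% − 5.75%) / (1.84 − 0.64) = 6.30% / 1.20 = 5.2500%
R_f (intercept) = 5.75% − 0.64 × 5.2500% = 2.3900%
E(R_Fenwick) = R_f + β × MRP = 2.3900% + 0.06 × 5.2500% = 2.71%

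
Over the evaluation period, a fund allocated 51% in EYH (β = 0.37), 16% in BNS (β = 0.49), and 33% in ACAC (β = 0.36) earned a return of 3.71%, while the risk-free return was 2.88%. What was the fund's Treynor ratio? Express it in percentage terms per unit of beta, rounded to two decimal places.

2.15%

β_P = 0.51×0.37 + 0.16×0.49 + 0.33×0.36 = 0.3859
Treynor = (R_P − R_f) / β_P = (3.71% − 2.88%) / 0.3859 = 0.83% / 0.3859 = 2.15%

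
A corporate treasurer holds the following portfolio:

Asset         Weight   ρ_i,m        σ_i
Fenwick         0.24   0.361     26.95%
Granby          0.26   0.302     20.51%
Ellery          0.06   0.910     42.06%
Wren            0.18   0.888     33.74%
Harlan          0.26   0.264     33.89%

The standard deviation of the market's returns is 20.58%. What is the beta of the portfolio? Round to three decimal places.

β_Fenwick = 0.361 × 26.95% / 20.58% = 0.4727
β_Granby = 0.302 × 20.51% / 20.58% = 0.3010
β_Ellery = 0.910 × 42.06% / 20.58% = 1.8598
β_Wren = 0.888 × 33.74% / 20.58% = 1.4558
β_Harlan = 0.264 × 33.89% / 20.58% = 0.4347
β_P = Σ w_i β_i = 0.24×0.4727 + 0.26×0.3010 + 0.06×1.8598 + 0.18×1.4558 + 0.26×0.4347 = 0.6784

0.678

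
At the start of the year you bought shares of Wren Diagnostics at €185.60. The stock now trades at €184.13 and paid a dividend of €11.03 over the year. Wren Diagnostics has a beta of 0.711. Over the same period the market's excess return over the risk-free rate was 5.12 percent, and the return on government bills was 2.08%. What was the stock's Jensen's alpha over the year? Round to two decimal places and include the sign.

-0.57%

Realised HPR = (P1 + D1 − P0) / P0 = (184.13 + 11.03 − 185.60) / 185.60 = 9.56 / 185.60 = 5.1509%
CAPM required = R_f + β·MRP = 2.08% + 0.711 × 5.12% = 5.72032%
α = realised − required = 5.1509% − 5.72032% = -0.57%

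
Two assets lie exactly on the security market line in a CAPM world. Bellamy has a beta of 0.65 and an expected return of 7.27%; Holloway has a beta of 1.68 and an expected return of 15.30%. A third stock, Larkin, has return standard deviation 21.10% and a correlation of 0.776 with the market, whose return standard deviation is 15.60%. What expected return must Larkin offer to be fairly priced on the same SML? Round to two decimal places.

MRP = (15.30% − 7.27%) / (1.68 − 0.65) = 7.7961%
R_f = 7.27% − 0.65 × 7.7961% = 2.2025%
β_Larkin = ρ·σ_i/σ_m = 0.776 × 21.10 / 15.60 = 1.0496
E(R_Larkin) = R_f + β × MRP = 2.2025% + 1.0496 × 7.7961% = 10.39%

10.39%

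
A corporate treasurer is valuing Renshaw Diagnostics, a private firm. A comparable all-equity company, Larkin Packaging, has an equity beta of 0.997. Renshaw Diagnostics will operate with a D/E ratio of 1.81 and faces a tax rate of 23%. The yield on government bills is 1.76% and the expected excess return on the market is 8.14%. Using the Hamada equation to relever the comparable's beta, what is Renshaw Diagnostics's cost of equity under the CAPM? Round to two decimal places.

21.19%

β_L = β_U × [1 + (1 − t)(D/E)] = 0.997 × [1 + (1 − 0.23) × 1.81]
    = 0.997 × [1 + 0.77 × 1.81] = 0.997 × 2.3937 = 2.3865
E(R) = R_f + β_L × MRP = 1.76% + 2.3865 × 8.14% = 21.19%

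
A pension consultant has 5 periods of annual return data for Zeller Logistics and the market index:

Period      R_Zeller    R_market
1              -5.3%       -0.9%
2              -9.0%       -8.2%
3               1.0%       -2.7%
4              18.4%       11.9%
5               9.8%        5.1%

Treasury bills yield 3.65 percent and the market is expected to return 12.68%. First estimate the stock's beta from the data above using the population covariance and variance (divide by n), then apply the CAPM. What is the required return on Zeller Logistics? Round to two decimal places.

Mean R_i = (-5.3 − 9.0 + 1.0 + 18.4 + 9.8) / 5 = 2.9800%
Mean R_m = (-0.9 − 8.2 − 2.7 + 11.9 + 5.1) / 5 = 1.0400%
Σ(R_i − R̄_i)(R_m − R̄_m) = 329.3140  ⇒  Cov = 329.3140 / 5 = 65.8628
Σ(R_m − R̄_m)² = 237.5520  ⇒  Var(R_m) = 237.5520 / 5 = 47.5104
β = Cov / Var(R_m) = 65.8628 / 47.5104 = 1.3863
MRP = 12.68% − 3.65% = 9.03%
E(R) = R_f + β × MRP = 3.65% + 1.3863 × 9.03% = 16.17%

16.17%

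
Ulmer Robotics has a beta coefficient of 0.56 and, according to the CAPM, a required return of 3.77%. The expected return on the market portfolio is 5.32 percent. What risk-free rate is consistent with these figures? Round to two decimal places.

1.80%

E(R) = R_f + β(E(R_m) − R_f) = R_f(1 − β) + β·E(R_m)
3.77% = R_f × (1 − 0.56) + 0.56 × 5.32%
3.77% = R_f × 0.44 + 2.9792%
R_f = (3.77% − 2.9792%) / 0.44 = 1.80%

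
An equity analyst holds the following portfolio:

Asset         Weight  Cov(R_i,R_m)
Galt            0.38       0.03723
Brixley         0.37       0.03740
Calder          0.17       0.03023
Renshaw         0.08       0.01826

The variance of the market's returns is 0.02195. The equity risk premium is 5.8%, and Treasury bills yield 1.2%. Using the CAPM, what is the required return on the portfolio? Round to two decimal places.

10.34%

β_Galt = 0.03723 / 0.02195 = 1.6961
β_Brixley = 0.03740 / 0.02195 = 1.7039
β_Calder = 0.03023 / 0.02195 = 1.3772
β_Renshaw = 0.01826 / 0.02195 = 0.8319
β_P = Σ w_i β_i = 0.38×1.6961 + 0.37×1.7039 + 0.17×1.3772 + 0.08×0.8319 = 1.5756
E(R_P) = R_f + β_P × MRP = 1.2% + 1.5756 × 5.8% = 10.34%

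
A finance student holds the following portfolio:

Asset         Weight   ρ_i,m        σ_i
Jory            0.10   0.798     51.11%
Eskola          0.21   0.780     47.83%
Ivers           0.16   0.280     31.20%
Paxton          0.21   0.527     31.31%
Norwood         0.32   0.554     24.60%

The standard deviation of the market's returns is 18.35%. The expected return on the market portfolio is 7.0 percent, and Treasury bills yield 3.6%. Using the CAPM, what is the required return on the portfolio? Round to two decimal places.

7.52%

β_Jory = 0.798 × 51.11% / 18.35% = 2.2227
β_Eskola = 0.780 × 47.83% / 18.35% = 2.0331
β_Ivers = 0.280 × 31.20% / 18.35% = 0.4761
β_Paxton = 0.527 × 31.31% / 18.35% = 0.8992
β_Norwood = 0.554 × 24.60% / 18.35% = 0.7427
β_P = Σ w_i β_i = 0.10×2.2227 + 0.21×2.0331 + 0.16×0.4761 + 0.21×0.8992 + 0.32×0.7427 = 1.1519
MRP = 7.0% − 3.6% = 3.40%
E(R_P) = R_f + β_P × MRP = 3.6% + 1.1519 × 3.4% = 7.52%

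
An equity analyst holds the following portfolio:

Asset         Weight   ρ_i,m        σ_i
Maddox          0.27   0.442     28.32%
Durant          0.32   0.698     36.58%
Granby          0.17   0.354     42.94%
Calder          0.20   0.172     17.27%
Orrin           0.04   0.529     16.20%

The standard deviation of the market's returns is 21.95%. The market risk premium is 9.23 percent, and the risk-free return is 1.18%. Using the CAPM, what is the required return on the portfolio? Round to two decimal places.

7.52%

β_Maddox = 0.442 × 28.32% / 21.95% = 0.5703
β_Durant = 0.698 × 36.58% / 21.95% = 1.1632
β_Granby = 0.354 × 42.94% / 21.95% = 0.6925
β_Calder = 0.172 × 17.27% / 21.95% = 0.1353
β_Orrin = 0.529 × 16.20% / 21.95% = 0.3904
β_P = Σ w_i β_i = 0.27×0.5703 + 0.32×1.1632 + 0.17×0.6925 + 0.20×0.1353 + 0.04×0.3904 = 0.6866
E(R_P) = R_f + β_P × MRP = 1.18% + 0.6866 × 9.23% = 7.52%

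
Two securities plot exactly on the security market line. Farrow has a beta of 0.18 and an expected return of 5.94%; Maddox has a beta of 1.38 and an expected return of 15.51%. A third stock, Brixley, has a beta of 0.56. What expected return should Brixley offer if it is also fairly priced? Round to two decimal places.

8.97%

MRP (SML slope) = (15.51% − 5.94%) / (1.38 − 0.18) = 9.57% / 1.20 = 7.9750%
R_f (intercept) = 5.94% − 0.18 × 7.9750% = 4.5045%
E(R_Brixley) = R_f + β × MRP = 4.5045% + 0.56 × 7.9750% = 8.97%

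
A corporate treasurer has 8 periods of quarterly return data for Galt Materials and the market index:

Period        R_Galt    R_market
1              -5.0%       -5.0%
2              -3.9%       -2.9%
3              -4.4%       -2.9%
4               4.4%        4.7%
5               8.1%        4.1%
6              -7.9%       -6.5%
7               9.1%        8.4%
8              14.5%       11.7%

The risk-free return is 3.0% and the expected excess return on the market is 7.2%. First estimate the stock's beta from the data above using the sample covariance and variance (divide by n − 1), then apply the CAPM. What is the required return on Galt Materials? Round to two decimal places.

Mean R_i = (-5.0 − 3.9 − 4.4 + 4.4 + 8.1 − 7.9 + 9.1 + 14.5) / 8 = 1.8625%
Mean R_m = (-5.0 − 2.9 − 2.9 + 4.7 + 4.1 − 6.5 + 8.4 + 11.7) / 8 = 1.4500%
Σ(R_i − R̄_i)(R_m − R̄_m) = 378.7950  ⇒  Cov = 378.7950 / 7 = 54.1136
Σ(R_m − R̄_m)² = 313.6000  ⇒  Var(R_m) = 313.6000 / 7 = 44.8000
β = Cov / Var(R_m) = 54.1136 / 44.8000 = 1.2079
E(R) = R_f + β × MRP = 3.0% + 1.2079 × 7.2% = 11.70%

11.70%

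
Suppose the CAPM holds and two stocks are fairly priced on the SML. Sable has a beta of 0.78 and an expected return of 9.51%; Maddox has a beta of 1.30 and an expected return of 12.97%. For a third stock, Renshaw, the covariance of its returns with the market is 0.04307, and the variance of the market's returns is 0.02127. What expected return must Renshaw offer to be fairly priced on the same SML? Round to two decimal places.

17.79%

MRP = (12.97% − 9.51%) / (1.30 − 0.78) = 6.6538%
R_f = 9.51% − 0.78 × 6.6538% = 4.3200%
β_Renshaw = Cov / Var(R_m) = 0.04307 / 0.02127 = 2.0249
E(R_Renshaw) = R_f + β × MRP = 4.3200% + 2.0249 × 6.6538% = 17.79%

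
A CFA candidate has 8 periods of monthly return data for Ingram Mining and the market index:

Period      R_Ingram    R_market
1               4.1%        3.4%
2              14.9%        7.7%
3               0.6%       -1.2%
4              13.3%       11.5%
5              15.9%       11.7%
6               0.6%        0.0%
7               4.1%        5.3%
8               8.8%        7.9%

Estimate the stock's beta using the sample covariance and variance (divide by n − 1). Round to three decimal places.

1.205

Mean R_i = (4.1 + 14.9 + 0.6 + 13.3 + 15.9 + 0.6 + 4.1 + 8.8) / 8 = 7.7875%
Mean R_m = (3.4 + 7.7 − 1.2 + 11.5 + 11.7 + 0.0 + 5.3 + 7.9) / 8 = 5.7875%
Σ(R_i − R̄_i)(R_m − R̄_m) = 197.6188  ⇒  Cov = 197.6188 / 7 = 28.2313
Σ(R_m − R̄_m)² = 163.9688  ⇒  Var(R_m) = 163.9688 / 7 = 23.4241
β = Cov / Var(R_m) = 28.2313 / 23.4241 = 1.2052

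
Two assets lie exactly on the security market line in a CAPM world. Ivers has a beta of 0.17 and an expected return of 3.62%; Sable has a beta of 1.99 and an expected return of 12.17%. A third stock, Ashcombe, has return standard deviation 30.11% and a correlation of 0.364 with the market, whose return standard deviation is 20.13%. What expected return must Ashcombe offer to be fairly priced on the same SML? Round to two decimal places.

5.38%

MRP = (12.17% − 3.62%) / (1.99 − 0.17) = 4.6978%
R_f = 3.62% − 0.17 × 4.6978% = 2.8214%
β_Ashcombe = ρ·σ_i/σ_m = 0.364 × 30.11 / 20.13 = 0.5445
E(R_Ashcombe) = R_f + β × MRP = 2.8214% + 0.5445 × 4.6978% = 5.38%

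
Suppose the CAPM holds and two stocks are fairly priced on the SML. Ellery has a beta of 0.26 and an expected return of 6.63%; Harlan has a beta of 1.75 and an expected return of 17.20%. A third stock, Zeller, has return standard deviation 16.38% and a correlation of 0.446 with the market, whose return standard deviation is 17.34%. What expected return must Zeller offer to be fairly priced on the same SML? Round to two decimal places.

MRP = (17.20% − 6.63%) / (1.75 − 0.26) = 7.0940%
R_f = 6.63% − 0.26 × 7.0940% = 4.7856%
β_Zeller = ρ·σ_i/σ_m = 0.446 × 16.38 / 17.34 = 0.4213
E(R_Zeller) = R_f + β × MRP = 4.7856% + 0.4213 × 7.0940% = 7.77%

7.77%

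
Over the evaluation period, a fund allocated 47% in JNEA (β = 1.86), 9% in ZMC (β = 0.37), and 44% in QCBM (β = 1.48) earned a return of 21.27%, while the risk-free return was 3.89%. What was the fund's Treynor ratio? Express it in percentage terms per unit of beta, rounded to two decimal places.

β_P = 0.47×1.86 + 0.09×0.37 + 0.44×1.48 = 1.5587
Treynor = (R_P − R_f) / β_P = (21.27% − 3.89%) / 1.5587 = 17.38% / 1.5587 = 11.15%

11.15%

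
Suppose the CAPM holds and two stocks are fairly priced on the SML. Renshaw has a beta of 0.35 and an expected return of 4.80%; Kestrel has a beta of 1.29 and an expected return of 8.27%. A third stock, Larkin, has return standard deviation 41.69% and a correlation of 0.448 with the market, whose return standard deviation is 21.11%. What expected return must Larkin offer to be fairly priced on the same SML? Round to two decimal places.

6.77%

MRP = (8.27% − 4.80%) / (1.29 − 0.35) = 3.6915%
R_f = 4.80% − 0.35 × 3.6915% = 3.5080%
β_Larkin = ρ·σ_i/σ_m = 0.448 × 41.69 / 21.11 = 0.8848
E(R_Larkin) = R_f + β × MRP = 3.5080% + 0.8848 × 3.6915% = 6.77%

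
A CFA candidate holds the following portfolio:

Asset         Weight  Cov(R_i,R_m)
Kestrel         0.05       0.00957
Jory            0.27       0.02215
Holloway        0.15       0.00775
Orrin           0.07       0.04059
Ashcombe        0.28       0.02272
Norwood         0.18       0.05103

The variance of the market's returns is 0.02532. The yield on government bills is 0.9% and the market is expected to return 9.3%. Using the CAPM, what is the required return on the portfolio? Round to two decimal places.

9.53%

β_Kestrel = 0.00957 / 0.02532 = 0.3780
β_Jory = 0.02215 / 0.02532 = 0.8748
β_Holloway = 0.00775 / 0.02532 = 0.3061
β_Orrin = 0.04059 / 0.02532 = 1.6031
β_Ashcombe = 0.02272 / 0.02532 = 0.8973
β_Norwood = 0.05103 / 0.02532 = 2.0154
β_P = Σ w_i β_i = 0.05×0.3780 + 0.27×0.8748 + 0.15×0.3061 + 0.07×1.6031 + 0.28×0.8973 + 0.18×2.0154 = 1.0272
MRP = 9.3% − 0.9% = 8.40%
E(R_P) = R_f + β_P × MRP = 0.9% + 1.0272 × 8.4% = 9.53%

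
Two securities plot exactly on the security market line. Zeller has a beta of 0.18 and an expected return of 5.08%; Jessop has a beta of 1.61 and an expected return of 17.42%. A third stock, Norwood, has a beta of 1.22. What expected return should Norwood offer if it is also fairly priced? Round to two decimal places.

14.05%

MRP (SML slope) = (17.42% − 5.08%) / (1.61 − 0.18) = 12.34% / 1.43 = 8.6294%
R_f (intercept) = 5.08% − 0.18 × 8.6294% = 3.5267%
E(R_Norwood) = R_f + β × MRP = 3.5267% + 1.22 × 8.6294% = 14.05%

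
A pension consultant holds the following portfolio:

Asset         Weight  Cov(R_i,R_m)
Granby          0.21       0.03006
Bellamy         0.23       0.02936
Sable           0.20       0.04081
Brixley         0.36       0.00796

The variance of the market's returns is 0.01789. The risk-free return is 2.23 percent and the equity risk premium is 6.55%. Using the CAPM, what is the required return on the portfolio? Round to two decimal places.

β_Granby = 0.03006 / 0.01789 = 1.6803
β_Bellamy = 0.02936 / 0.01789 = 1.6411
β_Sable = 0.04081 / 0.01789 = 2.2812
β_Brixley = 0.00796 / 0.01789 = 0.4449
β_P = Σ w_i β_i = 0.21×1.6803 + 0.23×1.6411 + 0.20×2.2812 + 0.36×0.4449 = 1.3467
E(R_P) = R_f + β_P × MRP = 2.23% + 1.3467 × 6.55% = 11.05%

11.05%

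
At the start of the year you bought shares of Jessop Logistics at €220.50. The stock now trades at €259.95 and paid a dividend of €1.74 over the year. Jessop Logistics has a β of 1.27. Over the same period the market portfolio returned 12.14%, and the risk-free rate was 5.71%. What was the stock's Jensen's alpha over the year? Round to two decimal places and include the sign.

+4.80%

Realised HPR = (P1 + D1 − P0) / P0 = (259.95 + 1.74 − 220.50) / 220.50 = 41.19 / 220.50 = 18.6803%
MRP = 12.14% − 5.71% = 6.43%
CAPM required = R_f + β·MRP = 5.71% + 1.27 × 6.43% = 13.8761%
α = realised − required = 18.6803% − 13.8761% = +4.80%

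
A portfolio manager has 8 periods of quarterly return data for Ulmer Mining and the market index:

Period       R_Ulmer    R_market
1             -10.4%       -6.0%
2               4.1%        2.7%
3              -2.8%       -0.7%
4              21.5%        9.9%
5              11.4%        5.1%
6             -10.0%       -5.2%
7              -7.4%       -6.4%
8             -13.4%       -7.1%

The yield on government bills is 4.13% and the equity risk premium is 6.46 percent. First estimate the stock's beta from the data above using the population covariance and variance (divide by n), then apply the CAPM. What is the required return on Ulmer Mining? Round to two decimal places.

16.51%

Mean R_i = (-10.4 + 4.1 − 2.8 + 21.5 + 11.4 − 10.0 − 7.4 − 13.4) / 8 = -0.8750%
Mean R_m = (-6.0 + 2.7 − 0.7 + 9.9 + 5.1 − 5.2 − 6.4 − 7.1) / 8 = -0.9625%
Σ(R_i − R̄_i)(R_m − R̄_m) = 534.1825  ⇒  Cov = 534.1825 / 8 = 66.7728
Σ(R_m − R̄_m)² = 278.7988  ⇒  Var(R_m) = 278.7988 / 8 = 34.8499
β = Cov / Var(R_m) = 66.7728 / 34.8499 = 1.9160
E(R) = R_f + β × MRP = 4.13% + 1.9160 × 6.46% = 16.51%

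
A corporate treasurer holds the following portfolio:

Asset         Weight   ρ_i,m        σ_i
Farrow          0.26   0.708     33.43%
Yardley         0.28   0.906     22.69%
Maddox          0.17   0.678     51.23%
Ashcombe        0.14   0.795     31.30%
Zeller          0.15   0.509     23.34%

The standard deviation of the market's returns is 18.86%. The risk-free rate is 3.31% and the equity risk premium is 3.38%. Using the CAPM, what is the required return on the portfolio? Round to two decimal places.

7.45%

β_Farrow = 0.708 × 33.43% / 18.86% = 1.2550
β_Yardley = 0.906 × 22.69% / 18.86% = 1.0900
β_Maddox = 0.678 × 51.23% / 18.86% = 1.8417
β_Ashcombe = 0.795 × 31.30% / 18.86% = 1.3194
β_Zeller = 0.509 × 23.34% / 18.86% = 0.6299
β_P = Σ w_i β_i = 0.26×1.2550 + 0.28×1.0900 + 0.17×1.8417 + 0.14×1.3194 + 0.15×0.6299 = 1.2238
E(R_P) = R_f + β_P × MRP = 3.31% + 1.2238 × 3.38% = 7.45%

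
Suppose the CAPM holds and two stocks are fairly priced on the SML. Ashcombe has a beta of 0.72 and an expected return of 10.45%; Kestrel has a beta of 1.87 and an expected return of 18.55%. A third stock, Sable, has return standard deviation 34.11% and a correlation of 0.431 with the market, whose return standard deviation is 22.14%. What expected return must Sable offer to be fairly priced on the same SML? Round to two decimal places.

MRP = (18.55% − 10.45%) / (1.87 − 0.72) = 7.0435%
R_f = 10.45% − 0.72 × 7.0435% = 5.3787%
β_Sable = ρ·σ_i/σ_m = 0.431 × 34.11 / 22.14 = 0.6640
E(R_Sable) = R_f + β × MRP = 5.3787% + 0.6640 × 7.0435% = 10.06%

10.06%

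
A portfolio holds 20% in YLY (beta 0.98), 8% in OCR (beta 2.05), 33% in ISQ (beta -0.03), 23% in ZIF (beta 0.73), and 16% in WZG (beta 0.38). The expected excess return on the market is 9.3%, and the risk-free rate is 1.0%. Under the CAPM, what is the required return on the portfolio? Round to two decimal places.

β_P = Σ w_i β_i = 0.20×0.98 + 0.08×2.05 + 0.33×-0.03 + 0.23×0.73 + 0.16×0.38 = 0.5788
E(R_P) = R_f + β_P × MRP = 1.0% + 0.5788 × 9.3% = 6.38%

6.38%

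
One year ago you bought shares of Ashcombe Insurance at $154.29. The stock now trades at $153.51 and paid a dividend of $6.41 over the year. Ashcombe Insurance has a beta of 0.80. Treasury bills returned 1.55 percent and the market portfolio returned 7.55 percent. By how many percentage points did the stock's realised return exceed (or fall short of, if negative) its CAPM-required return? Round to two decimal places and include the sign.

-2.70%

Realised HPR = (P1 + D1 − P0) / P0 = (153.51 + 6.41 − 154.29) / 154.29 = 5.63 / 154.29 = 3.6490%
MRP = 7.55% − 1.55% = 6.00%
CAPM required = R_f + β·MRP = 1.55% + 0.80 × 6.00% = 6.3500%
α = realised − required = 3.6490% − 6.3500% = -2.70%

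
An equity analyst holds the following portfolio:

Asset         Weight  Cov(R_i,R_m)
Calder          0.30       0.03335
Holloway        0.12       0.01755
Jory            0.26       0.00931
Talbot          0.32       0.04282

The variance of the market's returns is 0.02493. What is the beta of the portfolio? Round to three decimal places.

1.133

β_Calder = 0.03335 / 0.02493 = 1.3377
β_Holloway = 0.01755 / 0.02493 = 0.7040
β_Jory = 0.00931 / 0.02493 = 0.3734
β_Talbot = 0.04282 / 0.02493 = 1.7176
β_P = Σ w_i β_i = 0.30×1.3377 + 0.12×0.7040 + 0.26×0.3734 + 0.32×1.7176 = 1.1325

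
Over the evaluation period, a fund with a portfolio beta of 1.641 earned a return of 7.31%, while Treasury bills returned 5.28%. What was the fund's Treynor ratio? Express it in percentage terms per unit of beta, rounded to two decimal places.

Treynor = (R_P − R_f) / β_P = (7.31% − 5.28%) / 1.6410 = 2.03% / 1.6410 = 1.24%

1.24%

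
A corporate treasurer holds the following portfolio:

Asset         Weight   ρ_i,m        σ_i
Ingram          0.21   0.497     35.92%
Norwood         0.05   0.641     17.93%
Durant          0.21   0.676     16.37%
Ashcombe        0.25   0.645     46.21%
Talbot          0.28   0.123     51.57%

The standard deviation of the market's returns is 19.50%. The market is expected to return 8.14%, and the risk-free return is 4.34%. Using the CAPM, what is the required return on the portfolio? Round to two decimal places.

7.43%

β_Ingram = 0.497 × 35.92% / 19.50% = 0.9155
β_Norwood = 0.641 × 17.93% / 19.50% = 0.5894
β_Durant = 0.676 × 16.37% / 19.50% = 0.5675
β_Ashcombe = 0.645 × 46.21% / 19.50% = 1.5285
β_Talbot = 0.123 × 51.57% / 19.50% = 0.3253
β_P = Σ w_i β_i = 0.21×0.9155 + 0.05×0.5894 + 0.21×0.5675 + 0.25×1.5285 + 0.28×0.3253 = 0.8141
MRP = 8.14% − 4.34% = 3.80%
E(R_P) = R_f + β_P × MRP = 4.34% + 0.8141 × 3.80% = 7.43%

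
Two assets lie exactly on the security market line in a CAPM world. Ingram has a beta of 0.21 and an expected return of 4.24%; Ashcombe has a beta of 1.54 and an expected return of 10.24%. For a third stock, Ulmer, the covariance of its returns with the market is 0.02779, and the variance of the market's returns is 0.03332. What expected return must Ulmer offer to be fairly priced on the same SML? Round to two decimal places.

7.06%

MRP = (10.24% − 4.24%) / (1.54 − 0.21) = 4.5113%
R_f = 4.24% − 0.21 × 4.5113% = 3.2926%
β_Ulmer = Cov / Var(R_m) = 0.02779 / 0.03332 = 0.8340
E(R_Ulmer) = R_f + β × MRP = 3.2926% + 0.8340 × 4.5113% = 7.06%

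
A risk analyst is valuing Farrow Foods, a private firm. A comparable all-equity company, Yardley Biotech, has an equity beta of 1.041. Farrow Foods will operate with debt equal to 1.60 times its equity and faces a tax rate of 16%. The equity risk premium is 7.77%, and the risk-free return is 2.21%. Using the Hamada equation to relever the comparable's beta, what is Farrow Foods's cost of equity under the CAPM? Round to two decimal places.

β_L = β_U × [1 + (1 − t)(D/E)] = 1.041 × [1 + (1 − 0.16) × 1.60]
    = 1.041 × [1 + 0.84 × 1.60] = 1.041 × 2.3440 = 2.4401
E(R) = R_f + β_L × MRP = 2.21% + 2.4401 × 7.77% = 21.17%

21.17%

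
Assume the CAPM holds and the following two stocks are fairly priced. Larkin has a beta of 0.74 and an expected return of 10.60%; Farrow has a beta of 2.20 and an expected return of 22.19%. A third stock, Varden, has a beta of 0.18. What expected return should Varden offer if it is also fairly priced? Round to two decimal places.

MRP (SML slope) = (22.19% − 10.60%) / (2.20 − 0.74) = 11.59% / 1.46 = 7.9384%
R_f (intercept) = 10.60% − 0.74 × 7.9384% = 4.7256%
E(R_Varden) = R_f + β × MRP = 4.7256% + 0.18 × 7.9384% = 6.15%

6.15%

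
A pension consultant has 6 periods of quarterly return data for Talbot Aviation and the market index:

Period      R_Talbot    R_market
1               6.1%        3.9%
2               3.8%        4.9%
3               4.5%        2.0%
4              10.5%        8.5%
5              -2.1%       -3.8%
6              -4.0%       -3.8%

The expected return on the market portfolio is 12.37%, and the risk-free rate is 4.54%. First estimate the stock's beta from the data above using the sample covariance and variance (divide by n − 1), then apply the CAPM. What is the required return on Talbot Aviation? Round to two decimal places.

Mean R_i = (6.1 + 3.8 + 4.5 + 10.5 − 2.1 − 4.0) / 6 = 3.1333%
Mean R_m = (3.9 + 4.9 + 2.0 + 8.5 − 3.8 − 3.8) / 6 = 1.9500%
Σ(R_i − R̄_i)(R_m − R̄_m) = 127.1800  ⇒  Cov = 127.1800 / 5 = 25.4360
Σ(R_m − R̄_m)² = 121.5350  ⇒  Var(R_m) = 121.5350 / 5 = 24.3070
β = Cov / Var(R_m) = 25.4360 / 24.3070 = 1.0464
MRP = 12.37% − 4.54% = 7.83%
E(R) = R_f + β × MRP = 4.54% + 1.0464 × 7.83% = 12.73%

12.73%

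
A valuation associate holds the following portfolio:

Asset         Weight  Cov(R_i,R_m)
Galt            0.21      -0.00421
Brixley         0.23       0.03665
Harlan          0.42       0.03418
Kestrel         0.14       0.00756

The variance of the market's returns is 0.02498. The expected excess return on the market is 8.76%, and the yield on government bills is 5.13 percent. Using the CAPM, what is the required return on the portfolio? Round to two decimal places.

13.18%

β_Galt = -0.00421 / 0.02498 = -0.1685
β_Brixley = 0.03665 / 0.02498 = 1.4672
β_Harlan = 0.03418 / 0.02498 = 1.3683
β_Kestrel = 0.00756 / 0.02498 = 0.3026
β_P = Σ w_i β_i = 0.21×-0.1685 + 0.23×1.4672 + 0.42×1.3683 + 0.14×0.3026 = 0.9191
E(R_P) = R_f + β_P × MRP = 5.13% + 0.9191 × 8.76% = 13.18%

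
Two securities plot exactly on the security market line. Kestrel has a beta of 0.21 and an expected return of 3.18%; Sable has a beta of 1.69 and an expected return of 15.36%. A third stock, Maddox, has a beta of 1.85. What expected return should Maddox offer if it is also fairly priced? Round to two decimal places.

MRP (SML slope) = (15.36% − 3.18%) / (1.69 − 0.21) = 12.18% / 1.48 = 8.2297%
R_f (intercept) = 3.18% − 0.21 × 8.2297% = 1.4518%
E(R_Maddox) = R_f + β × MRP = 1.4518% + 1.85 × 8.2297% = 16.68%

16.68%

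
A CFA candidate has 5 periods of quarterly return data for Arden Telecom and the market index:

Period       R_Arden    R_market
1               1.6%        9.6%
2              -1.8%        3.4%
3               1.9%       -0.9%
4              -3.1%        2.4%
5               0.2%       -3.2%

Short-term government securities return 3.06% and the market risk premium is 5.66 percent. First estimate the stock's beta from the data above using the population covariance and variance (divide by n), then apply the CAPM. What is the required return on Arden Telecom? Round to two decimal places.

Mean R_i = (1.6 − 1.8 + 1.9 − 3.1 + 0.2) / 5 = -0.2400%
Mean R_m = (9.6 + 3.4 − 0.9 + 2.4 − 3.2) / 5 = 2.2600%
Σ(R_i − R̄_i)(R_m − R̄_m) = 2.1620  ⇒  Cov = 2.1620 / 5 = 0.4324
Σ(R_m − R̄_m)² = 94.9920  ⇒  Var(R_m) = 94.9920 / 5 = 18.9984
β = Cov / Var(R_m) = 0.4324 / 18.9984 = 0.0228
E(R) = R_f + β × MRP = 3.06% + 0.0228 × 5.66% = 3.19%

3.19%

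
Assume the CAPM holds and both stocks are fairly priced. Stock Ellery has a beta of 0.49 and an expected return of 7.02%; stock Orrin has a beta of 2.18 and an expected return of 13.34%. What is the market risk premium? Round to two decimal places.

3.74%

Both satisfy E(R) = R_f + β·MRP, so the slope of the SML is
MRP = (13.34% − 7.02%) / (2.18 − 0.49) = 6.32% / 1.69 = 3.7396%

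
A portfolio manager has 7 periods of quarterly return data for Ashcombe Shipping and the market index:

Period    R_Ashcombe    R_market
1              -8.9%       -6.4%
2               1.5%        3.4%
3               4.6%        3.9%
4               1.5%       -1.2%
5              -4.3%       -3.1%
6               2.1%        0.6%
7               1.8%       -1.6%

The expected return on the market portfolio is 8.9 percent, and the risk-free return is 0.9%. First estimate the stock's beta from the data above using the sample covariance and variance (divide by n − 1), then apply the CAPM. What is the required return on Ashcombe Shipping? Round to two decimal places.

Mean R_i = (-8.9 + 1.5 + 4.6 + 1.5 − 4.3 + 2.1 + 1.8) / 7 = -0.2429%
Mean R_m = (-6.4 + 3.4 + 3.9 − 1.2 − 3.1 + 0.6 − 1.6) / 7 = -0.6286%
Σ(R_i − R̄_i)(R_m − R̄_m) = 88.8414  ⇒  Cov = 88.8414 / 6 = 14.8069
Σ(R_m − R̄_m)² = 78.9343  ⇒  Var(R_m) = 78.9343 / 6 = 13.1557
β = Cov / Var(R_m) = 14.8069 / 13.1557 = 1.1255
MRP = 8.9% − 0.9% = 8.00%
E(R) = R_f + β × MRP = 0.9% + 1.1255 × 8.0% = 9.90%

9.90%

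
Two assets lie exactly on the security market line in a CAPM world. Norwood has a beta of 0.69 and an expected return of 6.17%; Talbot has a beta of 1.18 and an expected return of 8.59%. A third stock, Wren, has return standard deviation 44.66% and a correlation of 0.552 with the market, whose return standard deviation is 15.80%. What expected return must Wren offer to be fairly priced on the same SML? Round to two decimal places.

10.47%

MRP = (8.59% − 6.17%) / (1.18 − 0.69) = 4.9388%
R_f = 6.17% − 0.69 × 4.9388% = 2.7622%
β_Wren = ρ·σ_i/σ_m = 0.552 × 44.66 / 15.80 = 1.5603
E(R_Wren) = R_f + β × MRP = 2.7622% + 1.5603 × 4.9388% = 10.47%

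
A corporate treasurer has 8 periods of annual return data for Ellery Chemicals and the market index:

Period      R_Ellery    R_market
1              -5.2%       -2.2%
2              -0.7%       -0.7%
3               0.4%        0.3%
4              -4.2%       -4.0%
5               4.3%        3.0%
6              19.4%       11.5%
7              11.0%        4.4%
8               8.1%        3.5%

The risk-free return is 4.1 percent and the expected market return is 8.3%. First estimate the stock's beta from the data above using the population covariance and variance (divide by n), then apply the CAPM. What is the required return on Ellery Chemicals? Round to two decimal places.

Mean R_i = (-5.2 − 0.7 + 0.4 − 4.2 + 4.3 + 19.4 + 11.0 + 8.1) / 8 = 4.1375%
Mean R_m = (-2.2 − 0.7 + 0.3 − 4.0 + 3.0 + 11.5 + 4.4 + 3.5) / 8 = 1.9750%
Σ(R_i − R̄_i)(R_m − R̄_m) = 276.2275  ⇒  Cov = 276.2275 / 8 = 34.5284
Σ(R_m − R̄_m)² = 163.0750  ⇒  Var(R_m) = 163.0750 / 8 = 20.3844
β = Cov / Var(R_m) = 34.5284 / 20.3844 = 1.6939
MRP = 8.3% − 4.1% = 4.20%
E(R) = R_f + β × MRP = 4.1% + 1.6939 × 4.2% = 11.21%

11.21%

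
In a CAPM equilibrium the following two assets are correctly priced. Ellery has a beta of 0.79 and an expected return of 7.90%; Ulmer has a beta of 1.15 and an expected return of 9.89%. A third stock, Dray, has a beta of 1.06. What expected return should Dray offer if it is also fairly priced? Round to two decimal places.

9.39%

MRP (SML slope) = (9.89% − 7.90%) / (1.15 − 0.79) = 1.99% / 0.36 = 5.5278%
R_f (intercept) = 7.90% − 0.79 × 5.5278% = 3.5330%
E(R_Dray) = R_f + β × MRP = 3.5330% + 1.06 × 5.5278% = 9.39%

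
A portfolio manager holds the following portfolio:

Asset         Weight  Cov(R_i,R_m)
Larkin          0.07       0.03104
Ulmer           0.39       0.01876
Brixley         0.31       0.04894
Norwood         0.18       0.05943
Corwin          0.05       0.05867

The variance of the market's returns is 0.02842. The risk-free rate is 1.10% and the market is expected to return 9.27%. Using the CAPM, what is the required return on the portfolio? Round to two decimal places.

12.11%

β_Larkin = 0.03104 / 0.02842 = 1.0922
β_Ulmer = 0.01876 / 0.02842 = 0.6601
β_Brixley = 0.04894 / 0.02842 = 1.7220
β_Norwood = 0.05943 / 0.02842 = 2.0911
β_Corwin = 0.05867 / 0.02842 = 2.0644
β_P = Σ w_i β_i = 0.07×1.0922 + 0.39×0.6601 + 0.31×1.7220 + 0.18×2.0911 + 0.05×2.0644 = 1.3473
MRP = 9.27% − 1.10% = 8.17%
E(R_P) = R_f + β_P × MRP = 1.10% + 1.3473 × 8.17% = 12.11%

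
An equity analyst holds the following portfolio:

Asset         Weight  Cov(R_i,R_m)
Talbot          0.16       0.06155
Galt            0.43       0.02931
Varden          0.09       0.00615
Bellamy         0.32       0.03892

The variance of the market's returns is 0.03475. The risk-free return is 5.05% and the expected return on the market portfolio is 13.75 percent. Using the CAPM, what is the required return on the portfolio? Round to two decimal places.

13.93%

β_Talbot = 0.06155 / 0.03475 = 1.7712
β_Galt = 0.02931 / 0.03475 = 0.8435
β_Varden = 0.00615 / 0.03475 = 0.1770
β_Bellamy = 0.03892 / 0.03475 = 1.1200
β_P = Σ w_i β_i = 0.16×1.7712 + 0.43×0.8435 + 0.09×0.1770 + 0.32×1.1200 = 1.0204
MRP = 13.75% − 5.05% = 8.70%
E(R_P) = R_f + β_P × MRP = 5.05% + 1.0204 × 8.70% = 13.93%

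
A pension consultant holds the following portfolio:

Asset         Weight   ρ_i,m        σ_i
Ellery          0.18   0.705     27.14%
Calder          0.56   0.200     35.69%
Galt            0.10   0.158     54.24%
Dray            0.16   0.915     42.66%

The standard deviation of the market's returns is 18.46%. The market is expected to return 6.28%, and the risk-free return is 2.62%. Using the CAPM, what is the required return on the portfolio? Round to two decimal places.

β_Ellery = 0.705 × 27.14% / 18.46% = 1.0365
β_Calder = 0.200 × 35.69% / 18.46% = 0.3867
β_Galt = 0.158 × 54.24% / 18.46% = 0.4642
β_Dray = 0.915 × 42.66% / 18.46% = 2.1145
β_P = Σ w_i β_i = 0.18×1.0365 + 0.56×0.3867 + 0.10×0.4642 + 0.16×2.1145 = 0.7879
MRP = 6.28% − 2.62% = 3.66%
E(R_P) = R_f + β_P × MRP = 2.62% + 0.7879 × 3.66% = 5.50%

5.50%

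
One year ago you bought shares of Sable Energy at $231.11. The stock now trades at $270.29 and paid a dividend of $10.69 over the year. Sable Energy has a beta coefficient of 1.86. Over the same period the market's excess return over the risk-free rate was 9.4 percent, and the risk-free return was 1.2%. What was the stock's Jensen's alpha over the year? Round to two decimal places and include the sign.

+2.89%

Realised HPR = (P1 + D1 − P0) / P0 = (270.29 + 10.69 − 231.11) / 231.11 = 49.87 / 231.11 = 21.5785%
CAPM required = R_f + β·MRP = 1.2% + 1.86 × 9.4% = 18.6840%
α = realised − required = 21.5785% − 18.6840% = +2.89%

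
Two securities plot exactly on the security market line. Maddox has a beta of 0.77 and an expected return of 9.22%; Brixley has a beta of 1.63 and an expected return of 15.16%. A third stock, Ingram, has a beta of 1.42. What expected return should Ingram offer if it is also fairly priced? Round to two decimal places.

13.71%

MRP (SML slope) = (15.16% − 9.22%) / (1.63 − 0.77) = 5.94% / 0.86 = 6.9070%
R_f (intercept) = 9.22% − 0.77 × 6.9070% = 3.9016%
E(R_Ingram) = R_f + β × MRP = 3.9016% + 1.42 × 6.9070% = 13.71%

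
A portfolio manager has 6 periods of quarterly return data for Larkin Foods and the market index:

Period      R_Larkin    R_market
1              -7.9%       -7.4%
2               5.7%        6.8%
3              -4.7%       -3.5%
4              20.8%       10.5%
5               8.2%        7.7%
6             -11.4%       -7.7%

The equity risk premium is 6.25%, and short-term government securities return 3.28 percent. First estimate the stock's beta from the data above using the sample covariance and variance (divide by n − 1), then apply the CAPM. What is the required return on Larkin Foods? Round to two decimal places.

12.07%

Mean R_i = (-7.9 + 5.7 − 4.7 + 20.8 + 8.2 − 11.4) / 6 = 1.7833%
Mean R_m = (-7.4 + 6.8 − 3.5 + 10.5 + 7.7 − 7.7) / 6 = 1.0667%
Σ(R_i − R̄_i)(R_m − R̄_m) = 471.5767  ⇒  Cov = 471.5767 / 5 = 94.3153
Σ(R_m − R̄_m)² = 335.2533  ⇒  Var(R_m) = 335.2533 / 5 = 67.0507
β = Cov / Var(R_m) = 94.3153 / 67.0507 = 1.4066
E(R) = R_f + β × MRP = 3.28% + 1.4066 × 6.25% = 12.07%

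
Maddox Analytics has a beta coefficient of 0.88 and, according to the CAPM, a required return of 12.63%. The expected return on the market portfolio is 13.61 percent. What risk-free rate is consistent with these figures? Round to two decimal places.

5.44%

E(R) = R_f + β(E(R_m) − R_f) = R_f(1 − β) + β·E(R_m)
12.63% = R_f × (1 − 0.88) + 0.88 × 13.61%
12.63% = R_f × 0.12 + 11.9768%
R_f = (12.63% − 11.9768%) / 0.12 = 5.44%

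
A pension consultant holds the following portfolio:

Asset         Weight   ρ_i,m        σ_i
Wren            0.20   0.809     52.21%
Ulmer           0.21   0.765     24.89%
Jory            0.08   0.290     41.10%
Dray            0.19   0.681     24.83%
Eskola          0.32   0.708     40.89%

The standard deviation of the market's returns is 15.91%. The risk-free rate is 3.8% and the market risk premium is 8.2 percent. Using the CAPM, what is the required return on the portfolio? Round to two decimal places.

17.14%

β_Wren = 0.809 × 52.21% / 15.91% = 2.6548
β_Ulmer = 0.765 × 24.89% / 15.91% = 1.1968
β_Jory = 0.290 × 41.10% / 15.91% = 0.7492
β_Dray = 0.681 × 24.83% / 15.91% = 1.0628
β_Eskola = 0.708 × 40.89% / 15.91% = 1.8196
β_P = Σ w_i β_i = 0.20×2.6548 + 0.21×1.1968 + 0.08×0.7492 + 0.19×1.0628 + 0.32×1.8196 = 1.6264
E(R_P) = R_f + β_P × MRP = 3.8% + 1.6264 × 8.2% = 17.14%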